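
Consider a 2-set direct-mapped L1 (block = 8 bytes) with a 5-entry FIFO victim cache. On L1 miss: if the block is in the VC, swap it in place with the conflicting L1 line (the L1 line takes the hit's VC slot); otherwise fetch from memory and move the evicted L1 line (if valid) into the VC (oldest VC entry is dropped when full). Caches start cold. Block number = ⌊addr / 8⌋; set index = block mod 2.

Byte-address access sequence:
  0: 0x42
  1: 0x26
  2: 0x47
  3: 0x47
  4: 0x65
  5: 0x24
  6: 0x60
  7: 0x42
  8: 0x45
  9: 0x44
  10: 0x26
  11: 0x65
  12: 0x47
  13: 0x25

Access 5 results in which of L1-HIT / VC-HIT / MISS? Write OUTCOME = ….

OUTCOME = VC-HIT

#0 0x42→b8/s0 MISS; vc=[]
#1 0x26→b4/s0 MISS; vc=[8]
#2 0x47→b8/s0 VC-HIT; vc=[4]
#3 0x47→b8/s0 L1-HIT; vc=[4]
#4 0x65→b12/s0 MISS; vc=[4,8]
#5 0x24→b4/s0 VC-HIT; vc=[12,8]
#6 0x60→b12/s0 VC-HIT; vc=[4,8]
#7 0x42→b8/s0 VC-HIT; vc=[4,12]
#8 0x45→b8/s0 L1-HIT; vc=[4,12]
#9 0x44→b8/s0 L1-HIT; vc=[4,12]
#10 0x26→b4/s0 VC-HIT; vc=[8,12]
#11 0x65→b12/s0 VC-HIT; vc=[8,4]
#12 0x47→b8/s0 VC-HIT; vc=[12,4]
#13 0x25→b4/s0 VC-HIT; vc=[12,8]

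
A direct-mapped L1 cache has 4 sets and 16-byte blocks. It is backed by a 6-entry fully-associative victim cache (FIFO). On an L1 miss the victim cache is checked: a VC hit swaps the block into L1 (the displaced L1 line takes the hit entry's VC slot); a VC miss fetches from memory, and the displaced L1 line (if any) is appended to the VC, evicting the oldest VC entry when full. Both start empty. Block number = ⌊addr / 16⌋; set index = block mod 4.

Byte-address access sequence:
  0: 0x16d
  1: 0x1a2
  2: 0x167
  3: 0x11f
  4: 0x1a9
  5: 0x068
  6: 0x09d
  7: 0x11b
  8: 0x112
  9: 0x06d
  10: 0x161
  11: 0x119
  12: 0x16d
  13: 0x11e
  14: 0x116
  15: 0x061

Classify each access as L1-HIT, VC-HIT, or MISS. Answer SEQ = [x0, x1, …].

  [0] addr=0x16d blk=22 s=2: MISS | VC []
  [1] addr=0x1a2 blk=26 s=2: MISS | VC [22]
  [2] addr=0x167 blk=22 s=2: VC-HIT | VC [26]
  [3] addr=0x11f blk=17 s=1: MISS | VC [26]
  [4] addr=0x1a9 blk=26 s=2: VC-HIT | VC [22]
  [5] addr=0x68 blk=6 s=2: MISS | VC [22, 26]
  [6] addr=0x9d blk=9 s=1: MISS | VC [22, 26, 17]
  [7] addr=0x11b blk=17 s=1: VC-HIT | VC [22, 26, 9]
  [8] addr=0x112 blk=17 s=1: L1-HIT | VC [22, 26, 9]
  [9] addr=0x6d blk=6 s=2: L1-HIT | VC [22, 26, 9]
  [10] addr=0x161 blk=22 s=2: VC-HIT | VC [6, 26, 9]
  [11] addr=0x119 blk=17 s=1: L1-HIT | VC [6, 26, 9]
  [12] addr=0x16d blk=22 s=2: L1-HIT | VC [6, 26, 9]
  [13] addr=0x11e blk=17 s=1: L1-HIT | VC [6, 26, 9]
  [14] addr=0x116 blk=17 s=1: L1-HIT | VC [6, 26, 9]
  [15] addr=0x61 blk=6 s=2: VC-HIT | VC [22, 26, 9]

SEQ = [MISS, MISS, VC-HIT, MISS, VC-HIT, MISS, MISS, VC-HIT, L1-HIT, L1-HIT, VC-HIT, L1-HIT, L1-HIT, L1-HIT, L1-HIT, VC-HIT]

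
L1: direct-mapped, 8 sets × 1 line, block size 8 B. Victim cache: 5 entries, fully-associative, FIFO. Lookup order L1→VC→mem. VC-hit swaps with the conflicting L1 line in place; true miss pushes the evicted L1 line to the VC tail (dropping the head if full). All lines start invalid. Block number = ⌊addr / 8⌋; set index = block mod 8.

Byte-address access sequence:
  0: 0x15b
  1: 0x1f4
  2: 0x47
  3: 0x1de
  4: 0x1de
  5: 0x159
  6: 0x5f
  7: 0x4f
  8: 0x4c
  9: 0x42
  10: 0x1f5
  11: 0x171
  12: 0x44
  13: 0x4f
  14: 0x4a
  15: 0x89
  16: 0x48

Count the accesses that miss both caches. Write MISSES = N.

  [0] addr=0x15b blk=43 s=3: MISS | VC []
  [1] addr=0x1f4 blk=62 s=6: MISS | VC []
  [2] addr=0x47 blk=8 s=0: MISS | VC []
  [3] addr=0x1de blk=59 s=3: MISS | VC [43]
  [4] addr=0x1de blk=59 s=3: L1-HIT | VC [43]
  [5] addr=0x159 blk=43 s=3: VC-HIT | VC [59]
  [6] addr=0x5f blk=11 s=3: MISS | VC [59, 43]
  [7] addr=0x4f blk=9 s=1: MISS | VC [59, 43]
  [8] addr=0x4c blk=9 s=1: L1-HIT | VC [59, 43]
  [9] addr=0x42 blk=8 s=0: L1-HIT | VC [59, 43]
  [10] addr=0x1f5 blk=62 s=6: L1-HIT | VC [59, 43]
  [11] addr=0x171 blk=46 s=6: MISS | VC [59, 43, 62]
  [12] addr=0x44 blk=8 s=0: L1-HIT | VC [59, 43, 62]
  [13] addr=0x4f blk=9 s=1: L1-HIT | VC [59, 43, 62]
  [14] addr=0x4a blk=9 s=1: L1-HIT | VC [59, 43, 62]
  [15] addr=0x89 blk=17 s=1: MISS | VC [59, 43, 62, 9]
  [16] addr=0x48 blk=9 s=1: VC-HIT | VC [59, 43, 62, 17]

MISSES = 8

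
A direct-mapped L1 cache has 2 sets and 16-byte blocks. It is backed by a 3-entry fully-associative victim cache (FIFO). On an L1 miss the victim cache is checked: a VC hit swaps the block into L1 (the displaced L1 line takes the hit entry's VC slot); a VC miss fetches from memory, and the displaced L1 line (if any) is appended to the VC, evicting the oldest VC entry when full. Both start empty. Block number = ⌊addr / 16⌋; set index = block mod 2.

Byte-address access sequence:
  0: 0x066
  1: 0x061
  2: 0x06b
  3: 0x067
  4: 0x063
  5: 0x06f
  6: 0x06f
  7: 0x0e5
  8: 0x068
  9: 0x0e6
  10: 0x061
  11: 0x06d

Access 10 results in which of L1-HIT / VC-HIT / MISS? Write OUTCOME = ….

  [0] addr=0x66 blk=6 s=0: MISS | VC []
  [1] addr=0x61 blk=6 s=0: L1-HIT | VC []
  [2] addr=0x6b blk=6 s=0: L1-HIT | VC []
  [3] addr=0x67 blk=6 s=0: L1-HIT | VC []
  [4] addr=0x63 blk=6 s=0: L1-HIT | VC []
  [5] addr=0x6f blk=6 s=0: L1-HIT | VC []
  [6] addr=0x6f blk=6 s=0: L1-HIT | VC []
  [7] addr=0xe5 blk=14 s=0: MISS | VC [6]
  [8] addr=0x68 blk=6 s=0: VC-HIT | VC [14]
  [9] addr=0xe6 blk=14 s=0: VC-HIT | VC [6]
  [10] addr=0x61 blk=6 s=0: VC-HIT | VC [14]
  [11] addr=0x6d blk=6 s=0: L1-HIT | VC [14]

OUTCOME = VC-HIT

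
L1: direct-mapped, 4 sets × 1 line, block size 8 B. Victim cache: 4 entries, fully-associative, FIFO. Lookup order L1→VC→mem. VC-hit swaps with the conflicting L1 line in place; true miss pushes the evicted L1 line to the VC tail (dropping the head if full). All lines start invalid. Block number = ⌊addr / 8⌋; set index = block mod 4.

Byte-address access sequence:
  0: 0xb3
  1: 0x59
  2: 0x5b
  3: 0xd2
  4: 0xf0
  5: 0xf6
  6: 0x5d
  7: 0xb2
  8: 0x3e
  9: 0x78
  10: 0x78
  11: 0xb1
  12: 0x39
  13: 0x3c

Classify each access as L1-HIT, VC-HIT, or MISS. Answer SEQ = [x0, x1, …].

SEQ = [MISS, MISS, L1-HIT, MISS, MISS, L1-HIT, L1-HIT, VC-HIT, MISS, MISS, L1-HIT, L1-HIT, VC-HIT, L1-HIT]

  [0] addr=0xb3 blk=22 s=2: MISS | VC []
  [1] addr=0x59 blk=11 s=3: MISS | VC []
  [2] addr=0x5b blk=11 s=3: L1-HIT | VC []
  [3] addr=0xd2 blk=26 s=2: MISS | VC [22]
  [4] addr=0xf0 blk=30 s=2: MISS | VC [22, 26]
  [5] addr=0xf6 blk=30 s=2: L1-HIT | VC [22, 26]
  [6] addr=0x5d blk=11 s=3: L1-HIT | VC [22, 26]
  [7] addr=0xb2 blk=22 s=2: VC-HIT | VC [30, 26]
  [8] addr=0x3e blk=7 s=3: MISS | VC [30, 26, 11]
  [9] addr=0x78 blk=15 s=3: MISS | VC [30, 26, 11, 7]
  [10] addr=0x78 blk=15 s=3: L1-HIT | VC [30, 26, 11, 7]
  [11] addr=0xb1 blk=22 s=2: L1-HIT | VC [30, 26, 11, 7]
  [12] addr=0x39 blk=7 s=3: VC-HIT | VC [30, 26, 11, 15]
  [13] addr=0x3c blk=7 s=3: L1-HIT | VC [30, 26, 11, 15]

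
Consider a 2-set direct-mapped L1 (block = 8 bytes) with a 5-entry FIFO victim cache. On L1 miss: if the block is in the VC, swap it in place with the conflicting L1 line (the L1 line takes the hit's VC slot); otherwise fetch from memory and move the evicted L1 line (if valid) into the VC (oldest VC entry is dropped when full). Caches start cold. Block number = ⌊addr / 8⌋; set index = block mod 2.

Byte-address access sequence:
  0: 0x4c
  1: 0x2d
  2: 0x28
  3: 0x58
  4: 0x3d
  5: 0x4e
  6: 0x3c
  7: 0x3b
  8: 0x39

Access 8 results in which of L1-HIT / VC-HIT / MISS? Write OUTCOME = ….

0: 0x4c (blk 9, set 1) → MISS  vc=[]
1: 0x2d (blk 5, set 1) → MISS  vc=[9]
2: 0x28 (blk 5, set 1) → L1-HIT  vc=[9]
3: 0x58 (blk 11, set 1) → MISS  vc=[9, 5]
4: 0x3d (blk 7, set 1) → MISS  vc=[9, 5, 11]
5: 0x4e (blk 9, set 1) → VC-HIT  vc=[7, 5, 11]
6: 0x3c (blk 7, set 1) → VC-HIT  vc=[9, 5, 11]
7: 0x3b (blk 7, set 1) → L1-HIT  vc=[9, 5, 11]
8: 0x39 (blk 7, set 1) → L1-HIT  vc=[9, 5, 11]

OUTCOME = L1-HIT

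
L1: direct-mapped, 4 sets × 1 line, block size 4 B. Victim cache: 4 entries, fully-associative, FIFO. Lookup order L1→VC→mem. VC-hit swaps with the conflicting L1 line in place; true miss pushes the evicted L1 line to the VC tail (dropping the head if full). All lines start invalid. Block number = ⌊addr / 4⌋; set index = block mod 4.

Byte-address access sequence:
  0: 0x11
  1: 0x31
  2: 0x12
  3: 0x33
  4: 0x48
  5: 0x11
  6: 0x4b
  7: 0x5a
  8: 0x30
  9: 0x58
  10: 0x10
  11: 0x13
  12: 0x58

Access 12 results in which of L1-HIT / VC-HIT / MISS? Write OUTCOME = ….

#0 0x11→b4/s0 MISS; vc=[]
#1 0x31→b12/s0 MISS; vc=[4]
#2 0x12→b4/s0 VC-HIT; vc=[12]
#3 0x33→b12/s0 VC-HIT; vc=[4]
#4 0x48→b18/s2 MISS; vc=[4]
#5 0x11→b4/s0 VC-HIT; vc=[12]
#6 0x4b→b18/s2 L1-HIT; vc=[12]
#7 0x5a→b22/s2 MISS; vc=[12,18]
#8 0x30→b12/s0 VC-HIT; vc=[4,18]
#9 0x58→b22/s2 L1-HIT; vc=[4,18]
#10 0x10→b4/s0 VC-HIT; vc=[12,18]
#11 0x13→b4/s0 L1-HIT; vc=[12,18]
#12 0x58→b22/s2 L1-HIT; vc=[12,18]

OUTCOME = L1-HIT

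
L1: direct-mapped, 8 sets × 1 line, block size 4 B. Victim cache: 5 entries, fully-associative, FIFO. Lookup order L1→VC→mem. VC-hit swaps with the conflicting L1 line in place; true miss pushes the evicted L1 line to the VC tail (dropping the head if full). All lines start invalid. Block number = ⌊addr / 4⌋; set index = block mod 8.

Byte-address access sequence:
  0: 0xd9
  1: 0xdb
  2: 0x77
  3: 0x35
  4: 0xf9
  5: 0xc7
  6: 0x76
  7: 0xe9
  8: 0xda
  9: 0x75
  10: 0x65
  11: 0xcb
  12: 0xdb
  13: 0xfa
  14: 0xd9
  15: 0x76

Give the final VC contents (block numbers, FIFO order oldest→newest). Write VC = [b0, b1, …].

VC = [13, 62, 49, 58]

  [0] addr=0xd9 blk=54 s=6: MISS | VC []
  [1] addr=0xdb blk=54 s=6: L1-HIT | VC []
  [2] addr=0x77 blk=29 s=5: MISS | VC []
  [3] addr=0x35 blk=13 s=5: MISS | VC [29]
  [4] addr=0xf9 blk=62 s=6: MISS | VC [29, 54]
  [5] addr=0xc7 blk=49 s=1: MISS | VC [29, 54]
  [6] addr=0x76 blk=29 s=5: VC-HIT | VC [13, 54]
  [7] addr=0xe9 blk=58 s=2: MISS | VC [13, 54]
  [8] addr=0xda blk=54 s=6: VC-HIT | VC [13, 62]
  [9] addr=0x75 blk=29 s=5: L1-HIT | VC [13, 62]
  [10] addr=0x65 blk=25 s=1: MISS | VC [13, 62, 49]
  [11] addr=0xcb blk=50 s=2: MISS | VC [13, 62, 49, 58]
  [12] addr=0xdb blk=54 s=6: L1-HIT | VC [13, 62, 49, 58]
  [13] addr=0xfa blk=62 s=6: VC-HIT | VC [13, 54, 49, 58]
  [14] addr=0xd9 blk=54 s=6: VC-HIT | VC [13, 62, 49, 58]
  [15] addr=0x76 blk=29 s=5: L1-HIT | VC [13, 62, 49, 58]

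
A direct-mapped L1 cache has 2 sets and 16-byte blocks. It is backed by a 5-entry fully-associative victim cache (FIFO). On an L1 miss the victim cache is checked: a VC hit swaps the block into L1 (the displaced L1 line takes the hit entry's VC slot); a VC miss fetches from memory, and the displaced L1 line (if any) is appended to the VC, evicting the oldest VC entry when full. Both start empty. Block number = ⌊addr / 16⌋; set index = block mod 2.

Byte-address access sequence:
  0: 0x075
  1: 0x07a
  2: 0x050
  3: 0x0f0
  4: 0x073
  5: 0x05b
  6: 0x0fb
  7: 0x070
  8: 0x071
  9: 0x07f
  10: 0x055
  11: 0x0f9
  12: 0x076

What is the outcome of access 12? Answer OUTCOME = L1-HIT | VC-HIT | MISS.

OUTCOME = VC-HIT

  [0] addr=0x75 blk=7 s=1: MISS | VC []
  [1] addr=0x7a blk=7 s=1: L1-HIT | VC []
  [2] addr=0x50 blk=5 s=1: MISS | VC [7]
  [3] addr=0xf0 blk=15 s=1: MISS | VC [7, 5]
  [4] addr=0x73 blk=7 s=1: VC-HIT | VC [15, 5]
  [5] addr=0x5b blk=5 s=1: VC-HIT | VC [15, 7]
  [6] addr=0xfb blk=15 s=1: VC-HIT | VC [5, 7]
  [7] addr=0x70 blk=7 s=1: VC-HIT | VC [5, 15]
  [8] addr=0x71 blk=7 s=1: L1-HIT | VC [5, 15]
  [9] addr=0x7f blk=7 s=1: L1-HIT | VC [5, 15]
  [10] addr=0x55 blk=5 s=1: VC-HIT | VC [7, 15]
  [11] addr=0xf9 blk=15 s=1: VC-HIT | VC [7, 5]
  [12] addr=0x76 blk=7 s=1: VC-HIT | VC [15, 5]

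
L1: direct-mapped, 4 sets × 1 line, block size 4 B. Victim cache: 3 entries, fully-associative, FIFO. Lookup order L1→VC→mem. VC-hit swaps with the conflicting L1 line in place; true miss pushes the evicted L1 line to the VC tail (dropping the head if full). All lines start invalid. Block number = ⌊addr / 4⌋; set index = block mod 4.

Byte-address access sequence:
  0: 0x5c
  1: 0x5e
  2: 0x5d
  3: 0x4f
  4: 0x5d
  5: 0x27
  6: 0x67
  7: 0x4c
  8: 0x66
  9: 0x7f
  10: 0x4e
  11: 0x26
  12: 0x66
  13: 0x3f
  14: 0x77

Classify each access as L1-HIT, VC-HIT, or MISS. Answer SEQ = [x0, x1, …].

#0 0x5c→b23/s3 MISS; vc=[]
#1 0x5e→b23/s3 L1-HIT; vc=[]
#2 0x5d→b23/s3 L1-HIT; vc=[]
#3 0x4f→b19/s3 MISS; vc=[23]
#4 0x5d→b23/s3 VC-HIT; vc=[19]
#5 0x27→b9/s1 MISS; vc=[19]
#6 0x67→b25/s1 MISS; vc=[19,9]
#7 0x4c→b19/s3 VC-HIT; vc=[23,9]
#8 0x66→b25/s1 L1-HIT; vc=[23,9]
#9 0x7f→b31/s3 MISS; vc=[23,9,19]
#10 0x4e→b19/s3 VC-HIT; vc=[23,9,31]
#11 0x26→b9/s1 VC-HIT; vc=[23,25,31]
#12 0x66→b25/s1 VC-HIT; vc=[23,9,31]
#13 0x3f→b15/s3 MISS; vc=[9,31,19]
#14 0x77→b29/s1 MISS; vc=[31,19,25]

SEQ = [MISS, L1-HIT, L1-HIT, MISS, VC-HIT, MISS, MISS, VC-HIT, L1-HIT, MISS, VC-HIT, VC-HIT, VC-HIT, MISS, MISS]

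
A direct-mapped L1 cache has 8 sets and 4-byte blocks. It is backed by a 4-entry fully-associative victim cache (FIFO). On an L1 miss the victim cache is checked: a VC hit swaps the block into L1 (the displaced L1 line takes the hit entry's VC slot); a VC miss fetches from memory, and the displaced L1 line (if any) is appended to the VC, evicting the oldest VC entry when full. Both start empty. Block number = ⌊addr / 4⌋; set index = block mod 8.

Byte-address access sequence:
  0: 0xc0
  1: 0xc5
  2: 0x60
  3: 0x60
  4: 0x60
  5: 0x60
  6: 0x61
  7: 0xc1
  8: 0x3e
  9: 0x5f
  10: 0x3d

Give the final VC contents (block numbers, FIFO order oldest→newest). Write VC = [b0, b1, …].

0: 0xc0 (blk 48, set 0) → MISS  vc=[]
1: 0xc5 (blk 49, set 1) → MISS  vc=[]
2: 0x60 (blk 24, set 0) → MISS  vc=[48]
3: 0x60 (blk 24, set 0) → L1-HIT  vc=[48]
4: 0x60 (blk 24, set 0) → L1-HIT  vc=[48]
5: 0x60 (blk 24, set 0) → L1-HIT  vc=[48]
6: 0x61 (blk 24, set 0) → L1-HIT  vc=[48]
7: 0xc1 (blk 48, set 0) → VC-HIT  vc=[24]
8: 0x3e (blk 15, set 7) → MISS  vc=[24]
9: 0x5f (blk 23, set 7) → MISS  vc=[24, 15]
10: 0x3d (blk 15, set 7) → VC-HIT  vc=[24, 23]

VC = [24, 23]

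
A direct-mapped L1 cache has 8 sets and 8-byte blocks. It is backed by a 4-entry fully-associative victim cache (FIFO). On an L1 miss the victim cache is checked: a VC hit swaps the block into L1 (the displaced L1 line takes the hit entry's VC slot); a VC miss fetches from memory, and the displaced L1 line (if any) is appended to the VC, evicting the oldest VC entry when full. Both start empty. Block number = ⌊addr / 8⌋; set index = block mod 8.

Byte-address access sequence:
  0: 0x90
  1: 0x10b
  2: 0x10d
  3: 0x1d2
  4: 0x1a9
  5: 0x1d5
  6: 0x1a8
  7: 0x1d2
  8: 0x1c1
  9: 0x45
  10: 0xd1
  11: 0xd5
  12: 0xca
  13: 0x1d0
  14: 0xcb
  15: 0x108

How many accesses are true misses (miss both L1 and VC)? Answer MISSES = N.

#0 0x90→b18/s2 MISS; vc=[]
#1 0x10b→b33/s1 MISS; vc=[]
#2 0x10d→b33/s1 L1-HIT; vc=[]
#3 0x1d2→b58/s2 MISS; vc=[18]
#4 0x1a9→b53/s5 MISS; vc=[18]
#5 0x1d5→b58/s2 L1-HIT; vc=[18]
#6 0x1a8→b53/s5 L1-HIT; vc=[18]
#7 0x1d2→b58/s2 L1-HIT; vc=[18]
#8 0x1c1→b56/s0 MISS; vc=[18]
#9 0x45→b8/s0 MISS; vc=[18,56]
#10 0xd1→b26/s2 MISS; vc=[18,56,58]
#11 0xd5→b26/s2 L1-HIT; vc=[18,56,58]
#12 0xca→b25/s1 MISS; vc=[18,56,58,33]
#13 0x1d0→b58/s2 VC-HIT; vc=[18,56,26,33]
#14 0xcb→b25/s1 L1-HIT; vc=[18,56,26,33]
#15 0x108→b33/s1 VC-HIT; vc=[18,56,26,25]

MISSES = 8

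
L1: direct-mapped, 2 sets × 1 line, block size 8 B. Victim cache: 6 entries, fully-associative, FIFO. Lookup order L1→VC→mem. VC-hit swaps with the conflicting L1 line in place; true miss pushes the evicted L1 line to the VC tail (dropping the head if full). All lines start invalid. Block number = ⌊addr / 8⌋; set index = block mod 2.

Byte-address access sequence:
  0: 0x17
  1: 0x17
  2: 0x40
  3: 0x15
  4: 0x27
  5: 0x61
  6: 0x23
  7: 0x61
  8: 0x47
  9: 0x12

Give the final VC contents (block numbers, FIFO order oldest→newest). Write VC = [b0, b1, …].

#0 0x17→b2/s0 MISS; vc=[]
#1 0x17→b2/s0 L1-HIT; vc=[]
#2 0x40→b8/s0 MISS; vc=[2]
#3 0x15→b2/s0 VC-HIT; vc=[8]
#4 0x27→b4/s0 MISS; vc=[8,2]
#5 0x61→b12/s0 MISS; vc=[8,2,4]
#6 0x23→b4/s0 VC-HIT; vc=[8,2,12]
#7 0x61→b12/s0 VC-HIT; vc=[8,2,4]
#8 0x47→b8/s0 VC-HIT; vc=[12,2,4]
#9 0x12→b2/s0 VC-HIT; vc=[12,8,4]

VC = [12, 8, 4]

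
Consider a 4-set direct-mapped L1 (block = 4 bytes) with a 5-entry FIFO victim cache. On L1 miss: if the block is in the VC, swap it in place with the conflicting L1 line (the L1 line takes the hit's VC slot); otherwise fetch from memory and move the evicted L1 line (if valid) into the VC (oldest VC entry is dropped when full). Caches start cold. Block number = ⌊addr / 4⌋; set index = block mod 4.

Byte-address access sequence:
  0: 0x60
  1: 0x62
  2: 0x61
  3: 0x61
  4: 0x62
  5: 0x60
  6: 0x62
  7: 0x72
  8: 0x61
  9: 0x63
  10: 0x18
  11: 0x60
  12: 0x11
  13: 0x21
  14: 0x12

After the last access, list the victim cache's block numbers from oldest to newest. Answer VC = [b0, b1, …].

VC = [28, 24, 8]

0: 0x60 (blk 24, set 0) → MISS  vc=[]
1: 0x62 (blk 24, set 0) → L1-HIT  vc=[]
2: 0x61 (blk 24, set 0) → L1-HIT  vc=[]
3: 0x61 (blk 24, set 0) → L1-HIT  vc=[]
4: 0x62 (blk 24, set 0) → L1-HIT  vc=[]
5: 0x60 (blk 24, set 0) → L1-HIT  vc=[]
6: 0x62 (blk 24, set 0) → L1-HIT  vc=[]
7: 0x72 (blk 28, set 0) → MISS  vc=[24]
8: 0x61 (blk 24, set 0) → VC-HIT  vc=[28]
9: 0x63 (blk 24, set 0) → L1-HIT  vc=[28]
10: 0x18 (blk 6, set 2) → MISS  vc=[28]
11: 0x60 (blk 24, set 0) → L1-HIT  vc=[28]
12: 0x11 (blk 4, set 0) → MISS  vc=[28, 24]
13: 0x21 (blk 8, set 0) → MISS  vc=[28, 24, 4]
14: 0x12 (blk 4, set 0) → VC-HIT  vc=[28, 24, 8]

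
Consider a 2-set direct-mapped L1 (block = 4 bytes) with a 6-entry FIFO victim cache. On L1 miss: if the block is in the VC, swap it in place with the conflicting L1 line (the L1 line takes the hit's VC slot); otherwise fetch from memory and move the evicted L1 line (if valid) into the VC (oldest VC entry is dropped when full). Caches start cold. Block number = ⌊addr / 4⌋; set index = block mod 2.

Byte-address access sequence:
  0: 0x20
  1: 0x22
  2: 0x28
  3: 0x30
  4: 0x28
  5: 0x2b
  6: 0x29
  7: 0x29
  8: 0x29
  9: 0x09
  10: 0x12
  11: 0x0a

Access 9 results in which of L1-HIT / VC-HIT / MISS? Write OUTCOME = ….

  [0] addr=0x20 blk=8 s=0: MISS | VC []
  [1] addr=0x22 blk=8 s=0: L1-HIT | VC []
  [2] addr=0x28 blk=10 s=0: MISS | VC [8]
  [3] addr=0x30 blk=12 s=0: MISS | VC [8, 10]
  [4] addr=0x28 blk=10 s=0: VC-HIT | VC [8, 12]
  [5] addr=0x2b blk=10 s=0: L1-HIT | VC [8, 12]
  [6] addr=0x29 blk=10 s=0: L1-HIT | VC [8, 12]
  [7] addr=0x29 blk=10 s=0: L1-HIT | VC [8, 12]
  [8] addr=0x29 blk=10 s=0: L1-HIT | VC [8, 12]
  [9] addr=0x9 blk=2 s=0: MISS | VC [8, 12, 10]
  [10] addr=0x12 blk=4 s=0: MISS | VC [8, 12, 10, 2]
  [11] addr=0xa blk=2 s=0: VC-HIT | VC [8, 12, 10, 4]

OUTCOME = MISS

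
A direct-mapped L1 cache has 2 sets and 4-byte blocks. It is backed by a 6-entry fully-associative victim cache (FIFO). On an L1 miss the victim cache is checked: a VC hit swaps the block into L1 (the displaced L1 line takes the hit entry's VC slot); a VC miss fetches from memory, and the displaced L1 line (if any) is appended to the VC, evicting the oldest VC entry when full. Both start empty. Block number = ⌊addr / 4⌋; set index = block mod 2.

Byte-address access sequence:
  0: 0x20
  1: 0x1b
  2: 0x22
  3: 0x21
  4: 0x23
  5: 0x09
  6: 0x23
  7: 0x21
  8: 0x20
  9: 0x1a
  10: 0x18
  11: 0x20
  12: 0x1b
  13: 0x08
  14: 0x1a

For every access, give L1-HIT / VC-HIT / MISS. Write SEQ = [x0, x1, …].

  [0] addr=0x20 blk=8 s=0: MISS | VC []
  [1] addr=0x1b blk=6 s=0: MISS | VC [8]
  [2] addr=0x22 blk=8 s=0: VC-HIT | VC [6]
  [3] addr=0x21 blk=8 s=0: L1-HIT | VC [6]
  [4] addr=0x23 blk=8 s=0: L1-HIT | VC [6]
  [5] addr=0x9 blk=2 s=0: MISS | VC [6, 8]
  [6] addr=0x23 blk=8 s=0: VC-HIT | VC [6, 2]
  [7] addr=0x21 blk=8 s=0: L1-HIT | VC [6, 2]
  [8] addr=0x20 blk=8 s=0: L1-HIT | VC [6, 2]
  [9] addr=0x1a blk=6 s=0: VC-HIT | VC [8, 2]
  [10] addr=0x18 blk=6 s=0: L1-HIT | VC [8, 2]
  [11] addr=0x20 blk=8 s=0: VC-HIT | VC [6, 2]
  [12] addr=0x1b blk=6 s=0: VC-HIT | VC [8, 2]
  [13] addr=0x8 blk=2 s=0: VC-HIT | VC [8, 6]
  [14] addr=0x1a blk=6 s=0: VC-HIT | VC [8, 2]

SEQ = [MISS, MISS, VC-HIT, L1-HIT, L1-HIT, MISS, VC-HIT, L1-HIT, L1-HIT, VC-HIT, L1-HIT, VC-HIT, VC-HIT, VC-HIT, VC-HIT]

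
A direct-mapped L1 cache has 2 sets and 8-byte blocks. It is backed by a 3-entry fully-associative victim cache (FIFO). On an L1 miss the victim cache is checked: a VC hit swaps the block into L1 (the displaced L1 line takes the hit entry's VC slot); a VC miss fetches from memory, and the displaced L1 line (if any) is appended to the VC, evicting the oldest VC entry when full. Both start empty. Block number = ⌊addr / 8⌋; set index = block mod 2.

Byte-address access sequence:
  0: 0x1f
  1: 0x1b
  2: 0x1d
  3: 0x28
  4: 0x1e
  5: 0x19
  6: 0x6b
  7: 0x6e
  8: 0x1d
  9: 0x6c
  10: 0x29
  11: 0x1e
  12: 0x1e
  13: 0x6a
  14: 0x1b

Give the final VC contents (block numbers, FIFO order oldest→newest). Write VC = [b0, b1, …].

VC = [13, 5]

  [0] addr=0x1f blk=3 s=1: MISS | VC []
  [1] addr=0x1b blk=3 s=1: L1-HIT | VC []
  [2] addr=0x1d blk=3 s=1: L1-HIT | VC []
  [3] addr=0x28 blk=5 s=1: MISS | VC [3]
  [4] addr=0x1e blk=3 s=1: VC-HIT | VC [5]
  [5] addr=0x19 blk=3 s=1: L1-HIT | VC [5]
  [6] addr=0x6b blk=13 s=1: MISS | VC [5, 3]
  [7] addr=0x6e blk=13 s=1: L1-HIT | VC [5, 3]
  [8] addr=0x1d blk=3 s=1: VC-HIT | VC [5, 13]
  [9] addr=0x6c blk=13 s=1: VC-HIT | VC [5, 3]
  [10] addr=0x29 blk=5 s=1: VC-HIT | VC [13, 3]
  [11] addr=0x1e blk=3 s=1: VC-HIT | VC [13, 5]
  [12] addr=0x1e blk=3 s=1: L1-HIT | VC [13, 5]
  [13] addr=0x6a blk=13 s=1: VC-HIT | VC [3, 5]
  [14] addr=0x1b blk=3 s=1: VC-HIT | VC [13, 5]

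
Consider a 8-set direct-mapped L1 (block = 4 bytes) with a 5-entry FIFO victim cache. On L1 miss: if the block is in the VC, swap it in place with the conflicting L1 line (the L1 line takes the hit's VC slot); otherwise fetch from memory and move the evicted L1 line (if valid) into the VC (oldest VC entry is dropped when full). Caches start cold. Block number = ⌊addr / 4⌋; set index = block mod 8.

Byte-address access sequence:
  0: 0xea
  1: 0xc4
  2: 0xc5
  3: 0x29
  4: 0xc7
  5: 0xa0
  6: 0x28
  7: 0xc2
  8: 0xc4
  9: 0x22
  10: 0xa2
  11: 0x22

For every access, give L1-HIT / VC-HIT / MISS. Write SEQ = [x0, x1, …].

  [0] addr=0xea blk=58 s=2: MISS | VC []
  [1] addr=0xc4 blk=49 s=1: MISS | VC []
  [2] addr=0xc5 blk=49 s=1: L1-HIT | VC []
  [3] addr=0x29 blk=10 s=2: MISS | VC [58]
  [4] addr=0xc7 blk=49 s=1: L1-HIT | VC [58]
  [5] addr=0xa0 blk=40 s=0: MISS | VC [58]
  [6] addr=0x28 blk=10 s=2: L1-HIT | VC [58]
  [7] addr=0xc2 blk=48 s=0: MISS | VC [58, 40]
  [8] addr=0xc4 blk=49 s=1: L1-HIT | VC [58, 40]
  [9] addr=0x22 blk=8 s=0: MISS | VC [58, 40, 48]
  [10] addr=0xa2 blk=40 s=0: VC-HIT | VC [58, 8, 48]
  [11] addr=0x22 blk=8 s=0: VC-HIT | VC [58, 40, 48]

SEQ = [MISS, MISS, L1-HIT, MISS, L1-HIT, MISS, L1-HIT, MISS, L1-HIT, MISS, VC-HIT, VC-HIT]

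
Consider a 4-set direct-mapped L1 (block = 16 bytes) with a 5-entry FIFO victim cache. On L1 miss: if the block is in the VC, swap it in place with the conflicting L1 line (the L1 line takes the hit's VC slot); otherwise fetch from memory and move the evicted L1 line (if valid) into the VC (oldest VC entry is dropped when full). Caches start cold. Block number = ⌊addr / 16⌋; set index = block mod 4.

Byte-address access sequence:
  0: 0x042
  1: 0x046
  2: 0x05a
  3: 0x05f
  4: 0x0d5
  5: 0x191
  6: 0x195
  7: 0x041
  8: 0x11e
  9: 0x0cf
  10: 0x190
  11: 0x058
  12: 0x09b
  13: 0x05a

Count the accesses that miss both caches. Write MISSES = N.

MISSES = 7

#0 0x42→b4/s0 MISS; vc=[]
#1 0x46→b4/s0 L1-HIT; vc=[]
#2 0x5a→b5/s1 MISS; vc=[]
#3 0x5f→b5/s1 L1-HIT; vc=[]
#4 0xd5→b13/s1 MISS; vc=[5]
#5 0x191→b25/s1 MISS; vc=[5,13]
#6 0x195→b25/s1 L1-HIT; vc=[5,13]
#7 0x41→b4/s0 L1-HIT; vc=[5,13]
#8 0x11e→b17/s1 MISS; vc=[5,13,25]
#9 0xcf→b12/s0 MISS; vc=[5,13,25,4]
#10 0x190→b25/s1 VC-HIT; vc=[5,13,17,4]
#11 0x58→b5/s1 VC-HIT; vc=[25,13,17,4]
#12 0x9b→b9/s1 MISS; vc=[25,13,17,4,5]
#13 0x5a→b5/s1 VC-HIT; vc=[25,13,17,4,9]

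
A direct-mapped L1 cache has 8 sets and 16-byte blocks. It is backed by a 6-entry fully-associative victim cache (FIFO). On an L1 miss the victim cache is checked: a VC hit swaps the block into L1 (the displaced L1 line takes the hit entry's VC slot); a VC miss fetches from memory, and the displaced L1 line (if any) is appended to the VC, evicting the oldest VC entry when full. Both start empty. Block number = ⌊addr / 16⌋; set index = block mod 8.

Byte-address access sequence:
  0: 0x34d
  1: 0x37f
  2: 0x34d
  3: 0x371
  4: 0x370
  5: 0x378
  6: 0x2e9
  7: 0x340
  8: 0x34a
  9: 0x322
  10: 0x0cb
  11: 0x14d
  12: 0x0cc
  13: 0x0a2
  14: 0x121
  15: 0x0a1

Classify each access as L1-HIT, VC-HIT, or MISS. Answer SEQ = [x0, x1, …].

SEQ = [MISS, MISS, L1-HIT, L1-HIT, L1-HIT, L1-HIT, MISS, L1-HIT, L1-HIT, MISS, MISS, MISS, VC-HIT, MISS, MISS, VC-HIT]

0: 0x34d (blk 52, set 4) → MISS  vc=[]
1: 0x37f (blk 55, set 7) → MISS  vc=[]
2: 0x34d (blk 52, set 4) → L1-HIT  vc=[]
3: 0x371 (blk 55, set 7) → L1-HIT  vc=[]
4: 0x370 (blk 55, set 7) → L1-HIT  vc=[]
5: 0x378 (blk 55, set 7) → L1-HIT  vc=[]
6: 0x2e9 (blk 46, set 6) → MISS  vc=[]
7: 0x340 (blk 52, set 4) → L1-HIT  vc=[]
8: 0x34a (blk 52, set 4) → L1-HIT  vc=[]
9: 0x322 (blk 50, set 2) → MISS  vc=[]
10: 0xcb (blk 12, set 4) → MISS  vc=[52]
11: 0x14d (blk 20, set 4) → MISS  vc=[52, 12]
12: 0xcc (blk 12, set 4) → VC-HIT  vc=[52, 20]
13: 0xa2 (blk 10, set 2) → MISS  vc=[52, 20, 50]
14: 0x121 (blk 18, set 2) → MISS  vc=[52, 20, 50, 10]
15: 0xa1 (blk 10, set 2) → VC-HIT  vc=[52, 20, 50, 18]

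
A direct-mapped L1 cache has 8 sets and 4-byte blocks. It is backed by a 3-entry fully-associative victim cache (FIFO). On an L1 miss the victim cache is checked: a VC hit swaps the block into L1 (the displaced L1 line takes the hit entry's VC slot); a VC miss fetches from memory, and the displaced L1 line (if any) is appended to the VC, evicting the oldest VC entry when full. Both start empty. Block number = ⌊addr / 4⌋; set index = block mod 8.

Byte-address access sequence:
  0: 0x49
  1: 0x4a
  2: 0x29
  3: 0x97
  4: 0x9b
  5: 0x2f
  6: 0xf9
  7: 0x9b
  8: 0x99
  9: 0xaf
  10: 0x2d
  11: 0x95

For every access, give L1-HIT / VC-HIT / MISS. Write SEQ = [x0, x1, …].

  [0] addr=0x49 blk=18 s=2: MISS | VC []
  [1] addr=0x4a blk=18 s=2: L1-HIT | VC []
  [2] addr=0x29 blk=10 s=2: MISS | VC [18]
  [3] addr=0x97 blk=37 s=5: MISS | VC [18]
  [4] addr=0x9b blk=38 s=6: MISS | VC [18]
  [5] addr=0x2f blk=11 s=3: MISS | VC [18]
  [6] addr=0xf9 blk=62 s=6: MISS | VC [18, 38]
  [7] addr=0x9b blk=38 s=6: VC-HIT | VC [18, 62]
  [8] addr=0x99 blk=38 s=6: L1-HIT | VC [18, 62]
  [9] addr=0xaf blk=43 s=3: MISS | VC [18, 62, 11]
  [10] addr=0x2d blk=11 s=3: VC-HIT | VC [18, 62, 43]
  [11] addr=0x95 blk=37 s=5: L1-HIT | VC [18, 62, 43]

SEQ = [MISS, L1-HIT, MISS, MISS, MISS, MISS, MISS, VC-HIT, L1-HIT, MISS, VC-HIT, L1-HIT]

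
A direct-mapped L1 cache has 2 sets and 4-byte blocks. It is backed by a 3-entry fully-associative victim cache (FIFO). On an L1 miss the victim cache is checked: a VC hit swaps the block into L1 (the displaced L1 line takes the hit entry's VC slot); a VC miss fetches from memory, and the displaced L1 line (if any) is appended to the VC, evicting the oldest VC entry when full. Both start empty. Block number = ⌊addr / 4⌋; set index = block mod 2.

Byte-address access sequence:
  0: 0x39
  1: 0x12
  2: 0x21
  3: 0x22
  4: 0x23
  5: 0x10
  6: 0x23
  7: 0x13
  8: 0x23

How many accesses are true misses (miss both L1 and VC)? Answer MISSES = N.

0: 0x39 (blk 14, set 0) → MISS  vc=[]
1: 0x12 (blk 4, set 0) → MISS  vc=[14]
2: 0x21 (blk 8, set 0) → MISS  vc=[14, 4]
3: 0x22 (blk 8, set 0) → L1-HIT  vc=[14, 4]
4: 0x23 (blk 8, set 0) → L1-HIT  vc=[14, 4]
5: 0x10 (blk 4, set 0) → VC-HIT  vc=[14, 8]
6: 0x23 (blk 8, set 0) → VC-HIT  vc=[14, 4]
7: 0x13 (blk 4, set 0) → VC-HIT  vc=[14, 8]
8: 0x23 (blk 8, set 0) → VC-HIT  vc=[14, 4]

MISSES = 3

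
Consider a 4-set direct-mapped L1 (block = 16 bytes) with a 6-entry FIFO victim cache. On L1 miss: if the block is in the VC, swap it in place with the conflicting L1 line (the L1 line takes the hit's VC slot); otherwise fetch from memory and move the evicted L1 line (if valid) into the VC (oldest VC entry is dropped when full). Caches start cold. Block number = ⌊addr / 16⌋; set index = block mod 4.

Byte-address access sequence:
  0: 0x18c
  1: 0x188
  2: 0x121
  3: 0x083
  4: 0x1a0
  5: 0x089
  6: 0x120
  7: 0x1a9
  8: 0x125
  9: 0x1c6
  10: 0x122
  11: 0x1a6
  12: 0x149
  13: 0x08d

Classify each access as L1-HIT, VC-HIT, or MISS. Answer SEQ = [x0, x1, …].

SEQ = [MISS, L1-HIT, MISS, MISS, MISS, L1-HIT, VC-HIT, VC-HIT, VC-HIT, MISS, L1-HIT, VC-HIT, MISS, VC-HIT]

0: 0x18c (blk 24, set 0) → MISS  vc=[]
1: 0x188 (blk 24, set 0) → L1-HIT  vc=[]
2: 0x121 (blk 18, set 2) → MISS  vc=[]
3: 0x83 (blk 8, set 0) → MISS  vc=[24]
4: 0x1a0 (blk 26, set 2) → MISS  vc=[24, 18]
5: 0x89 (blk 8, set 0) → L1-HIT  vc=[24, 18]
6: 0x120 (blk 18, set 2) → VC-HIT  vc=[24, 26]
7: 0x1a9 (blk 26, set 2) → VC-HIT  vc=[24, 18]
8: 0x125 (blk 18, set 2) → VC-HIT  vc=[24, 26]
9: 0x1c6 (blk 28, set 0) → MISS  vc=[24, 26, 8]
10: 0x122 (blk 18, set 2) → L1-HIT  vc=[24, 26, 8]
11: 0x1a6 (blk 26, set 2) → VC-HIT  vc=[24, 18, 8]
12: 0x149 (blk 20, set 0) → MISS  vc=[24, 18, 8, 28]
13: 0x8d (blk 8, set 0) → VC-HIT  vc=[24, 18, 20, 28]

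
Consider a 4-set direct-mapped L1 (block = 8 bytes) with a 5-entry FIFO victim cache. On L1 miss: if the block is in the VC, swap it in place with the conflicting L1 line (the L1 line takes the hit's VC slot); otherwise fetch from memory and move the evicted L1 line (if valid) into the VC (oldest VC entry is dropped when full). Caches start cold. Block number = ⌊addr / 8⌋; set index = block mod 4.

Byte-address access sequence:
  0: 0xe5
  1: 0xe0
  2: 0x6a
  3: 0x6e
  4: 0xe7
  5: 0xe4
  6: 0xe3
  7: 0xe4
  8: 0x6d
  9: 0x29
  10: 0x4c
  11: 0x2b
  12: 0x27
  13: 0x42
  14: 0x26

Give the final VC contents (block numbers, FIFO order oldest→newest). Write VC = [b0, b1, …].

VC = [13, 9, 28, 8]

0: 0xe5 (blk 28, set 0) → MISS  vc=[]
1: 0xe0 (blk 28, set 0) → L1-HIT  vc=[]
2: 0x6a (blk 13, set 1) → MISS  vc=[]
3: 0x6e (blk 13, set 1) → L1-HIT  vc=[]
4: 0xe7 (blk 28, set 0) → L1-HIT  vc=[]
5: 0xe4 (blk 28, set 0) → L1-HIT  vc=[]
6: 0xe3 (blk 28, set 0) → L1-HIT  vc=[]
7: 0xe4 (blk 28, set 0) → L1-HIT  vc=[]
8: 0x6d (blk 13, set 1) → L1-HIT  vc=[]
9: 0x29 (blk 5, set 1) → MISS  vc=[13]
10: 0x4c (blk 9, set 1) → MISS  vc=[13, 5]
11: 0x2b (blk 5, set 1) → VC-HIT  vc=[13, 9]
12: 0x27 (blk 4, set 0) → MISS  vc=[13, 9, 28]
13: 0x42 (blk 8, set 0) → MISS  vc=[13, 9, 28, 4]
14: 0x26 (blk 4, set 0) → VC-HIT  vc=[13, 9, 28, 8]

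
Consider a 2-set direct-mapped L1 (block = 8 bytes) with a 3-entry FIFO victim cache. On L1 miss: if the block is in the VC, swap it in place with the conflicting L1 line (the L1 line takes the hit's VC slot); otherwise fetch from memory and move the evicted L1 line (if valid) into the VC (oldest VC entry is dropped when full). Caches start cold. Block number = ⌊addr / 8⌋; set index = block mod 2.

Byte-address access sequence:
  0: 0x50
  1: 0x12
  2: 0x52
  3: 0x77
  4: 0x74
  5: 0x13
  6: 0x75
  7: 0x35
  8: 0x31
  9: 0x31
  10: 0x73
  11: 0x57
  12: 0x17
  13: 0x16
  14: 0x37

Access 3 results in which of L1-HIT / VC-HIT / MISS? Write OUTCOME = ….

0: 0x50 (blk 10, set 0) → MISS  vc=[]
1: 0x12 (blk 2, set 0) → MISS  vc=[10]
2: 0x52 (blk 10, set 0) → VC-HIT  vc=[2]
3: 0x77 (blk 14, set 0) → MISS  vc=[2, 10]
4: 0x74 (blk 14, set 0) → L1-HIT  vc=[2, 10]
5: 0x13 (blk 2, set 0) → VC-HIT  vc=[14, 10]
6: 0x75 (blk 14, set 0) → VC-HIT  vc=[2, 10]
7: 0x35 (blk 6, set 0) → MISS  vc=[2, 10, 14]
8: 0x31 (blk 6, set 0) → L1-HIT  vc=[2, 10, 14]
9: 0x31 (blk 6, set 0) → L1-HIT  vc=[2, 10, 14]
10: 0x73 (blk 14, set 0) → VC-HIT  vc=[2, 10, 6]
11: 0x57 (blk 10, set 0) → VC-HIT  vc=[2, 14, 6]
12: 0x17 (blk 2, set 0) → VC-HIT  vc=[10, 14, 6]
13: 0x16 (blk 2, set 0) → L1-HIT  vc=[10, 14, 6]
14: 0x37 (blk 6, set 0) → VC-HIT  vc=[10, 14, 2]

OUTCOME = MISS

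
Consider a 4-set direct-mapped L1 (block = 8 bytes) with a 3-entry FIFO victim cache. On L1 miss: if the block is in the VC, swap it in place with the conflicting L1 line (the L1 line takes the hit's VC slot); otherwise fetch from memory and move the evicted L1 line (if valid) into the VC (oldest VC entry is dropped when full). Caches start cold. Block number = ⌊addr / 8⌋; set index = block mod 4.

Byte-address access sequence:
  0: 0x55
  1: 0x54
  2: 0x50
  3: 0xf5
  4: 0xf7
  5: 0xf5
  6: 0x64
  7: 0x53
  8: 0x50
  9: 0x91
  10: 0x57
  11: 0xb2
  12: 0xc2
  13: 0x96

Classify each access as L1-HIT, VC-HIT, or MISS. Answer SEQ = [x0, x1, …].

SEQ = [MISS, L1-HIT, L1-HIT, MISS, L1-HIT, L1-HIT, MISS, VC-HIT, L1-HIT, MISS, VC-HIT, MISS, MISS, VC-HIT]

  [0] addr=0x55 blk=10 s=2: MISS | VC []
  [1] addr=0x54 blk=10 s=2: L1-HIT | VC []
  [2] addr=0x50 blk=10 s=2: L1-HIT | VC []
  [3] addr=0xf5 blk=30 s=2: MISS | VC [10]
  [4] addr=0xf7 blk=30 s=2: L1-HIT | VC [10]
  [5] addr=0xf5 blk=30 s=2: L1-HIT | VC [10]
  [6] addr=0x64 blk=12 s=0: MISS | VC [10]
  [7] addr=0x53 blk=10 s=2: VC-HIT | VC [30]
  [8] addr=0x50 blk=10 s=2: L1-HIT | VC [30]
  [9] addr=0x91 blk=18 s=2: MISS | VC [30, 10]
  [10] addr=0x57 blk=10 s=2: VC-HIT | VC [30, 18]
  [11] addr=0xb2 blk=22 s=2: MISS | VC [30, 18, 10]
  [12] addr=0xc2 blk=24 s=0: MISS | VC [18, 10, 12]
  [13] addr=0x96 blk=18 s=2: VC-HIT | VC [22, 10, 12]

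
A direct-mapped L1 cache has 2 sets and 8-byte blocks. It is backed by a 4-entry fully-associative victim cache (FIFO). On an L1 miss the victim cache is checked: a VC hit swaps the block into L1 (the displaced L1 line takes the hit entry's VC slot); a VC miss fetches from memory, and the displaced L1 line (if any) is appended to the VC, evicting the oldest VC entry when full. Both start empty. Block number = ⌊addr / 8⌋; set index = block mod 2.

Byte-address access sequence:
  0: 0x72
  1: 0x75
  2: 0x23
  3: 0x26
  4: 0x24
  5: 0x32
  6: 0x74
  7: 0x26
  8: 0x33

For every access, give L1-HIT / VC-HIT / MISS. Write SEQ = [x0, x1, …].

SEQ = [MISS, L1-HIT, MISS, L1-HIT, L1-HIT, MISS, VC-HIT, VC-HIT, VC-HIT]

#0 0x72→b14/s0 MISS; vc=[]
#1 0x75→b14/s0 L1-HIT; vc=[]
#2 0x23→b4/s0 MISS; vc=[14]
#3 0x26→b4/s0 L1-HIT; vc=[14]
#4 0x24→b4/s0 L1-HIT; vc=[14]
#5 0x32→b6/s0 MISS; vc=[14,4]
#6 0x74→b14/s0 VC-HIT; vc=[6,4]
#7 0x26→b4/s0 VC-HIT; vc=[6,14]
#8 0x33→b6/s0 VC-HIT; vc=[4,14]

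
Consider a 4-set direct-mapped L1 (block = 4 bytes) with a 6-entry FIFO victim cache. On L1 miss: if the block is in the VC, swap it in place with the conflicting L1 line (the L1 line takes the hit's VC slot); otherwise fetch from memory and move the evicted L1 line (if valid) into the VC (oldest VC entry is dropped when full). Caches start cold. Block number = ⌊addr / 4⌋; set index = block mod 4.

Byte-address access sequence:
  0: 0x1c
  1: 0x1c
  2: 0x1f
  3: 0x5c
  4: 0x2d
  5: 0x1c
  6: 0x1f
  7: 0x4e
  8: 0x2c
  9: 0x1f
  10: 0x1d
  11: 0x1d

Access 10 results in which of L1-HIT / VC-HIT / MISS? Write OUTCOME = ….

OUTCOME = L1-HIT

#0 0x1c→b7/s3 MISS; vc=[]
#1 0x1c→b7/s3 L1-HIT; vc=[]
#2 0x1f→b7/s3 L1-HIT; vc=[]
#3 0x5c→b23/s3 MISS; vc=[7]
#4 0x2d→b11/s3 MISS; vc=[7,23]
#5 0x1c→b7/s3 VC-HIT; vc=[11,23]
#6 0x1f→b7/s3 L1-HIT; vc=[11,23]
#7 0x4e→b19/s3 MISS; vc=[11,23,7]
#8 0x2c→b11/s3 VC-HIT; vc=[19,23,7]
#9 0x1f→b7/s3 VC-HIT; vc=[19,23,11]
#10 0x1d→b7/s3 L1-HIT; vc=[19,23,11]
#11 0x1d→b7/s3 L1-HIT; vc=[19,23,11]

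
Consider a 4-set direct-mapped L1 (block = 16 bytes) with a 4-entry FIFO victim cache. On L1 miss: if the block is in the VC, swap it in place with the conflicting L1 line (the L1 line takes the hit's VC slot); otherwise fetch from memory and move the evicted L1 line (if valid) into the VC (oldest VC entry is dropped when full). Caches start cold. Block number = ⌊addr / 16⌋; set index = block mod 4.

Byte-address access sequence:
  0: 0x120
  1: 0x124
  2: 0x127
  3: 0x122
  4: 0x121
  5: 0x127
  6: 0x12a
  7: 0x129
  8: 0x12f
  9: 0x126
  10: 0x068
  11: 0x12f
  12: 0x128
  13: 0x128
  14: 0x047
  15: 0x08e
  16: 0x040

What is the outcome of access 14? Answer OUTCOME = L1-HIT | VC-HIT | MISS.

OUTCOME = MISS

  [0] addr=0x120 blk=18 s=2: MISS | VC []
  [1] addr=0x124 blk=18 s=2: L1-HIT | VC []
  [2] addr=0x127 blk=18 s=2: L1-HIT | VC []
  [3] addr=0x122 blk=18 s=2: L1-HIT | VC []
  [4] addr=0x121 blk=18 s=2: L1-HIT | VC []
  [5] addr=0x127 blk=18 s=2: L1-HIT | VC []
  [6] addr=0x12a blk=18 s=2: L1-HIT | VC []
  [7] addr=0x129 blk=18 s=2: L1-HIT | VC []
  [8] addr=0x12f blk=18 s=2: L1-HIT | VC []
  [9] addr=0x126 blk=18 s=2: L1-HIT | VC []
  [10] addr=0x68 blk=6 s=2: MISS | VC [18]
  [11] addr=0x12f blk=18 s=2: VC-HIT | VC [6]
  [12] addr=0x128 blk=18 s=2: L1-HIT | VC [6]
  [13] addr=0x128 blk=18 s=2: L1-HIT | VC [6]
  [14] addr=0x47 blk=4 s=0: MISS | VC [6]
  [15] addr=0x8e blk=8 s=0: MISS | VC [6, 4]
  [16] addr=0x40 blk=4 s=0: VC-HIT | VC [6, 8]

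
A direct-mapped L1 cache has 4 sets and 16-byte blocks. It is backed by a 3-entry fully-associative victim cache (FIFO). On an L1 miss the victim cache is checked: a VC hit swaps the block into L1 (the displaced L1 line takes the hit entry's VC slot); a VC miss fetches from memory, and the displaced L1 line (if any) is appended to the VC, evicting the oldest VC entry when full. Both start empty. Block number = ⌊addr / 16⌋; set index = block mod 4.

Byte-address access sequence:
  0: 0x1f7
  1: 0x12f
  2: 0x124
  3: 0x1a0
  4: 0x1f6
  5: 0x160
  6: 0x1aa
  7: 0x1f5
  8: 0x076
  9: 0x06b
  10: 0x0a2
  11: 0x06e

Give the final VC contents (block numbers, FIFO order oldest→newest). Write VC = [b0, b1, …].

VC = [31, 26, 10]

  [0] addr=0x1f7 blk=31 s=3: MISS | VC []
  [1] addr=0x12f blk=18 s=2: MISS | VC []
  [2] addr=0x124 blk=18 s=2: L1-HIT | VC []
  [3] addr=0x1a0 blk=26 s=2: MISS | VC [18]
  [4] addr=0x1f6 blk=31 s=3: L1-HIT | VC [18]
  [5] addr=0x160 blk=22 s=2: MISS | VC [18, 26]
  [6] addr=0x1aa blk=26 s=2: VC-HIT | VC [18, 22]
  [7] addr=0x1f5 blk=31 s=3: L1-HIT | VC [18, 22]
  [8] addr=0x76 blk=7 s=3: MISS | VC [18, 22, 31]
  [9] addr=0x6b blk=6 s=2: MISS | VC [22, 31, 26]
  [10] addr=0xa2 blk=10 s=2: MISS | VC [31, 26, 6]
  [11] addr=0x6e blk=6 s=2: VC-HIT | VC [31, 26, 10]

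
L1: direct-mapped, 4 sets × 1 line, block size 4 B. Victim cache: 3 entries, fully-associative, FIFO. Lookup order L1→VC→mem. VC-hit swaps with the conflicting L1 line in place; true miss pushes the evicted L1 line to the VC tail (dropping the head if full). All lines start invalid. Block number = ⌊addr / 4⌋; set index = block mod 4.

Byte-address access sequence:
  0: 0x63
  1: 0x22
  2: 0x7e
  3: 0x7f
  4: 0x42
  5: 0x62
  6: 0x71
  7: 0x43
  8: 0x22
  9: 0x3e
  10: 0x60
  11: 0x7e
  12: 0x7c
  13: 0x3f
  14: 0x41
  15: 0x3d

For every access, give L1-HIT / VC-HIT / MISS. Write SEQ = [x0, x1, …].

SEQ = [MISS, MISS, MISS, L1-HIT, MISS, VC-HIT, MISS, VC-HIT, VC-HIT, MISS, VC-HIT, VC-HIT, L1-HIT, VC-HIT, VC-HIT, L1-HIT]

0: 0x63 (blk 24, set 0) → MISS  vc=[]
1: 0x22 (blk 8, set 0) → MISS  vc=[24]
2: 0x7e (blk 31, set 3) → MISS  vc=[24]
3: 0x7f (blk 31, set 3) → L1-HIT  vc=[24]
4: 0x42 (blk 16, set 0) → MISS  vc=[24, 8]
5: 0x62 (blk 24, set 0) → VC-HIT  vc=[16, 8]
6: 0x71 (blk 28, set 0) → MISS  vc=[16, 8, 24]
7: 0x43 (blk 16, set 0) → VC-HIT  vc=[28, 8, 24]
8: 0x22 (blk 8, set 0) → VC-HIT  vc=[28, 16, 24]
9: 0x3e (blk 15, set 3) → MISS  vc=[16, 24, 31]
10: 0x60 (blk 24, set 0) → VC-HIT  vc=[16, 8, 31]
11: 0x7e (blk 31, set 3) → VC-HIT  vc=[16, 8, 15]
12: 0x7c (blk 31, set 3) → L1-HIT  vc=[16, 8, 15]
13: 0x3f (blk 15, set 3) → VC-HIT  vc=[16, 8, 31]
14: 0x41 (blk 16, set 0) → VC-HIT  vc=[24, 8, 31]
15: 0x3d (blk 15, set 3) → L1-HIT  vc=[24, 8, 31]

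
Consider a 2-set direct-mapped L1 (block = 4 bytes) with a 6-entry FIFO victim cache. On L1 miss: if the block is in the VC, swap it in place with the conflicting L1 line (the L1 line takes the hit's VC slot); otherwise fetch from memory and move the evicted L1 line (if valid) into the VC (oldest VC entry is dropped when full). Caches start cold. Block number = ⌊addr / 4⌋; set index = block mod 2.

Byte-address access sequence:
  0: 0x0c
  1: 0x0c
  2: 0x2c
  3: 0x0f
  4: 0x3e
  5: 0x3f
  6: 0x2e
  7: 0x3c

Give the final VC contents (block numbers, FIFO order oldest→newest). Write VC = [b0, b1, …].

VC = [11, 3]

#0 0xc→b3/s1 MISS; vc=[]
#1 0xc→b3/s1 L1-HIT; vc=[]
#2 0x2c→b11/s1 MISS; vc=[3]
#3 0xf→b3/s1 VC-HIT; vc=[11]
#4 0x3e→b15/s1 MISS; vc=[11,3]
#5 0x3f→b15/s1 L1-HIT; vc=[11,3]
#6 0x2e→b11/s1 VC-HIT; vc=[15,3]
#7 0x3c→b15/s1 VC-HIT; vc=[11,3]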